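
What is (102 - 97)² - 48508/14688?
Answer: 79673/3672 ≈ 21.697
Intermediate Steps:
(102 - 97)² - 48508/14688 = 5² - 48508/14688 = 25 - 1*12127/3672 = 25 - 12127/3672 = 79673/3672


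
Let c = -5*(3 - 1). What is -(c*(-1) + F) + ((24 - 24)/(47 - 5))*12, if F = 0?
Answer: -10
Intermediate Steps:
c = -10 (c = -5*2 = -10)
-(c*(-1) + F) + ((24 - 24)/(47 - 5))*12 = -(-10*(-1) + 0) + ((24 - 24)/(47 - 5))*12 = -(10 + 0) + (0/42)*12 = -1*10 + (0*(1/42))*12 = -10 + 0*12 = -10 + 0 = -10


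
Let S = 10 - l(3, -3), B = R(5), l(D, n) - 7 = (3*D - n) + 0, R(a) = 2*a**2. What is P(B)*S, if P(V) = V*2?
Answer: -900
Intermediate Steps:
l(D, n) = 7 - n + 3*D (l(D, n) = 7 + ((3*D - n) + 0) = 7 + ((-n + 3*D) + 0) = 7 + (-n + 3*D) = 7 - n + 3*D)
B = 50 (B = 2*5**2 = 2*25 = 50)
P(V) = 2*V
S = -9 (S = 10 - (7 - 1*(-3) + 3*3) = 10 - (7 + 3 + 9) = 10 - 1*19 = 10 - 19 = -9)
P(B)*S = (2*50)*(-9) = 100*(-9) = -900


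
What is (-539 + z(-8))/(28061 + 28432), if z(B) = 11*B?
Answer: -209/18831 ≈ -0.011099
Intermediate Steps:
(-539 + z(-8))/(28061 + 28432) = (-539 + 11*(-8))/(28061 + 28432) = (-539 - 88)/56493 = -627*1/56493 = -209/18831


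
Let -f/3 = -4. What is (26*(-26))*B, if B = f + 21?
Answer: -22308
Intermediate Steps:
f = 12 (f = -3*(-4) = 12)
B = 33 (B = 12 + 21 = 33)
(26*(-26))*B = (26*(-26))*33 = -676*33 = -22308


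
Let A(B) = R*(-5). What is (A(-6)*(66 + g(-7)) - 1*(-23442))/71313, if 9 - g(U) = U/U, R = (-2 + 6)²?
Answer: 17522/71313 ≈ 0.24571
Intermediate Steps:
R = 16 (R = 4² = 16)
g(U) = 8 (g(U) = 9 - U/U = 9 - 1*1 = 9 - 1 = 8)
A(B) = -80 (A(B) = 16*(-5) = -80)
(A(-6)*(66 + g(-7)) - 1*(-23442))/71313 = (-80*(66 + 8) - 1*(-23442))/71313 = (-80*74 + 23442)*(1/71313) = (-5920 + 23442)*(1/71313) = 17522*(1/71313) = 17522/71313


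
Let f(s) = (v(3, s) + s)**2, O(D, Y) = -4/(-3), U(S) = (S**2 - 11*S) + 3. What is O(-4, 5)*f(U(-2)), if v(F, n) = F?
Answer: 4096/3 ≈ 1365.3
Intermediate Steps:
U(S) = 3 + S**2 - 11*S
O(D, Y) = 4/3 (O(D, Y) = -4*(-1/3) = 4/3)
f(s) = (3 + s)**2
O(-4, 5)*f(U(-2)) = 4*(3 + (3 + (-2)**2 - 11*(-2)))**2/3 = 4*(3 + (3 + 4 + 22))**2/3 = 4*(3 + 29)**2/3 = (4/3)*32**2 = (4/3)*1024 = 4096/3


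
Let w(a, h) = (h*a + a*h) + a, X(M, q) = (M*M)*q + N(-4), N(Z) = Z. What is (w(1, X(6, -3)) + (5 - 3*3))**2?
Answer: 51529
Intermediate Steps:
X(M, q) = -4 + q*M**2 (X(M, q) = (M*M)*q - 4 = M**2*q - 4 = q*M**2 - 4 = -4 + q*M**2)
w(a, h) = a + 2*a*h (w(a, h) = (a*h + a*h) + a = 2*a*h + a = a + 2*a*h)
(w(1, X(6, -3)) + (5 - 3*3))**2 = (1*(1 + 2*(-4 - 3*6**2)) + (5 - 3*3))**2 = (1*(1 + 2*(-4 - 3*36)) + (5 - 9))**2 = (1*(1 + 2*(-4 - 108)) - 4)**2 = (1*(1 + 2*(-112)) - 4)**2 = (1*(1 - 224) - 4)**2 = (1*(-223) - 4)**2 = (-223 - 4)**2 = (-227)**2 = 51529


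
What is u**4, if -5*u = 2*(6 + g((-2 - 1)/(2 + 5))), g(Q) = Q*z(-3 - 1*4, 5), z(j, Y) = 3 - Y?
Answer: 84934656/1500625 ≈ 56.599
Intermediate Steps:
g(Q) = -2*Q (g(Q) = Q*(3 - 1*5) = Q*(3 - 5) = Q*(-2) = -2*Q)
u = -96/35 (u = -2*(6 - 2*(-2 - 1)/(2 + 5))/5 = -2*(6 - (-6)/7)/5 = -2*(6 - 2*(-3/7))/5 = -2*(6 + 6/7)/5 = -2*48/(5*7) = -1/5*96/7 = -96/35 ≈ -2.7429)
u**4 = (-96/35)**4 = 84934656/1500625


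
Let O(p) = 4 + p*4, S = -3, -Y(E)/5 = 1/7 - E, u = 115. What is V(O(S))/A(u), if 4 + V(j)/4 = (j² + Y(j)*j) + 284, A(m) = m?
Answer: 18752/805 ≈ 23.294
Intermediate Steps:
Y(E) = -5/7 + 5*E (Y(E) = -5*(1/7 - E) = -5*(⅐ - E) = -5/7 + 5*E)
O(p) = 4 + 4*p
V(j) = 1120 + 4*j² + 4*j*(-5/7 + 5*j) (V(j) = -16 + 4*((j² + (-5/7 + 5*j)*j) + 284) = -16 + 4*((j² + j*(-5/7 + 5*j)) + 284) = -16 + 4*(284 + j² + j*(-5/7 + 5*j)) = -16 + (1136 + 4*j² + 4*j*(-5/7 + 5*j)) = 1120 + 4*j² + 4*j*(-5/7 + 5*j))
V(O(S))/A(u) = (1120 + 24*(4 + 4*(-3))² - 20*(4 + 4*(-3))/7)/115 = (1120 + 24*(4 - 12)² - 20*(4 - 12)/7)*(1/115) = (1120 + 24*(-8)² - 20/7*(-8))*(1/115) = (1120 + 24*64 + 160/7)*(1/115) = (1120 + 1536 + 160/7)*(1/115) = (18752/7)*(1/115) = 18752/805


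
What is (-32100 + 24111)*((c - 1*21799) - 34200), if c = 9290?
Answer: 373158201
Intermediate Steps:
(-32100 + 24111)*((c - 1*21799) - 34200) = (-32100 + 24111)*((9290 - 1*21799) - 34200) = -7989*((9290 - 21799) - 34200) = -7989*(-12509 - 34200) = -7989*(-46709) = 373158201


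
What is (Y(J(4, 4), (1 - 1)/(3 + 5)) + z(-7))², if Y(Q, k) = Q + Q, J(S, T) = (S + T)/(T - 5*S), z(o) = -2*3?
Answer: 49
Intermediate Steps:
z(o) = -6
J(S, T) = (S + T)/(T - 5*S)
Y(Q, k) = 2*Q
(Y(J(4, 4), (1 - 1)/(3 + 5)) + z(-7))² = (2*((-1*4 - 1*4)/(-1*4 + 5*4)) - 6)² = (2*((-4 - 4)/(-4 + 20)) - 6)² = (2*(-8/16) - 6)² = (2*((1/16)*(-8)) - 6)² = (2*(-½) - 6)² = (-1 - 6)² = (-7)² = 49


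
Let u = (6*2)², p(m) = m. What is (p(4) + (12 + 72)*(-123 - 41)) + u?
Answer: -13628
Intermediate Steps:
u = 144 (u = 12² = 144)
(p(4) + (12 + 72)*(-123 - 41)) + u = (4 + (12 + 72)*(-123 - 41)) + 144 = (4 + 84*(-164)) + 144 = (4 - 13776) + 144 = -13772 + 144 = -13628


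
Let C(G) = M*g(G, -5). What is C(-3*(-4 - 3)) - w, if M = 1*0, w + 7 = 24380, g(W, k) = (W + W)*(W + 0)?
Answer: -24373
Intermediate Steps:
g(W, k) = 2*W² (g(W, k) = (2*W)*W = 2*W²)
w = 24373 (w = -7 + 24380 = 24373)
M = 0
C(G) = 0 (C(G) = 0*(2*G²) = 0)
C(-3*(-4 - 3)) - w = 0 - 1*24373 = 0 - 24373 = -24373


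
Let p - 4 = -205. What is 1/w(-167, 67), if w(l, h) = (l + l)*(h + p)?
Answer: 1/44756 ≈ 2.2343e-5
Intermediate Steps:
p = -201 (p = 4 - 205 = -201)
w(l, h) = 2*l*(-201 + h) (w(l, h) = (l + l)*(h - 201) = (2*l)*(-201 + h) = 2*l*(-201 + h))
1/w(-167, 67) = 1/(2*(-167)*(-201 + 67)) = 1/(2*(-167)*(-134)) = 1/44756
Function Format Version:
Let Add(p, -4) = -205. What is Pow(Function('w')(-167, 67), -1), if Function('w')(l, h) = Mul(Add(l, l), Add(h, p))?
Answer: Rational(1, 44756) ≈ 2.2343e-5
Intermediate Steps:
p = -201 (p = Add(4, -205) = -201)
Function('w')(l, h) = Mul(2, l, Add(-201, h)) (Function('w')(l, h) = Mul(Add(l, l), Add(h, -201)) = Mul(Mul(2, l), Add(-201, h)) = Mul(2, l, Add(-201, h)))
Pow(Function('w')(-167, 67), -1) = Pow(Mul(2, -167, Add(-201, 67)), -1) = Pow(Mul(2, -167, -134), -1) = Pow(44756, -1) = Rational(1, 44756)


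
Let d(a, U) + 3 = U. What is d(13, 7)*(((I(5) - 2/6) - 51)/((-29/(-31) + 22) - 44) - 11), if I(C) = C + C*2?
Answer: -72680/1959 ≈ -37.101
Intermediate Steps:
I(C) = 3*C (I(C) = C + 2*C = 3*C)
d(a, U) = -3 + U
d(13, 7)*(((I(5) - 2/6) - 51)/((-29/(-31) + 22) - 44) - 11) = (-3 + 7)*(((3*5 - 2/6) - 51)/((-29/(-31) + 22) - 44) - 11) = 4*(((15 - 2*⅙) - 51)/((-29*(-1/31) + 22) - 44) - 11) = 4*(((15 - ⅓) - 51)/((29/31 + 22) - 44) - 11) = 4*((44/3 - 51)/(711/31 - 44) - 11) = 4*(-109/(3*(-653/31)) - 11) = 4*(-109/3*(-31/653) - 11) = 4*(3379/1959 - 11) = 4*(-18170/1959) = -72680/1959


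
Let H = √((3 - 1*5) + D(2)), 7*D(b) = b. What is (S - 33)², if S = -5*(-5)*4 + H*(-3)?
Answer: 31315/7 - 804*I*√21/7 ≈ 4473.6 - 526.34*I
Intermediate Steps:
D(b) = b/7
H = 2*I*√21/7 (H = √((3 - 1*5) + (⅐)*2) = √((3 - 5) + 2/7) = √(-2 + 2/7) = √(-12/7) = 2*I*√21/7 ≈ 1.3093*I)
S = 100 - 6*I*√21/7 (S = -5*(-5)*4 + (2*I*√21/7)*(-3) = 25*4 - 6*I*√21/7 = 100 - 6*I*√21/7 ≈ 100.0 - 3.9279*I)
(S - 33)² = ((100 - 6*I*√21/7) - 33)² = (67 - 6*I*√21/7)²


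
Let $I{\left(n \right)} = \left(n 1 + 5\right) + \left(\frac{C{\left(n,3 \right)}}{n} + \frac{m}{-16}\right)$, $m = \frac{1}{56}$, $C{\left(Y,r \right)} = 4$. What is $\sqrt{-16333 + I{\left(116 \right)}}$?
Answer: $\frac{3 i \sqrt{19003134094}}{3248} \approx 127.33 i$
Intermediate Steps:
$m = \frac{1}{56} \approx 0.017857$
$I{\left(n \right)} = \frac{4479}{896} + n + \frac{4}{n}$ ($I{\left(n \right)} = \left(n 1 + 5\right) + \left(\frac{4}{n} + \frac{1}{56 \left(-16\right)}\right) = \left(n + 5\right) + \left(\frac{4}{n} + \frac{1}{56} \left(- \frac{1}{16}\right)\right) = \left(5 + n\right) - \left(\frac{1}{896} - \frac{4}{n}\right) = \frac{4479}{896} + n + \frac{4}{n}$)
$\sqrt{-16333 + I{\left(116 \right)}} = \sqrt{-16333 + \left(\frac{4479}{896} + 116 + \frac{4}{116}\right)} = \sqrt{-16333 + \left(\frac{4479}{896} + 116 + 4 \cdot \frac{1}{116}\right)} = \sqrt{-16333 + \left(\frac{4479}{896} + 116 + \frac{1}{29}\right)} = \sqrt{-16333 + \frac{3144931}{25984}} = \sqrt{- \frac{421251741}{25984}} = \frac{3 i \sqrt{19003134094}}{3248}$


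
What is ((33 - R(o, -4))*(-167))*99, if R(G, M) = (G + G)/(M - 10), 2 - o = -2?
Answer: -3885255/7 ≈ -5.5504e+5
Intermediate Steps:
o = 4 (o = 2 - 1*(-2) = 2 + 2 = 4)
R(G, M) = 2*G/(-10 + M) (R(G, M) = (2*G)/(-10 + M) = 2*G/(-10 + M))
((33 - R(o, -4))*(-167))*99 = ((33 - 2*4/(-10 - 4))*(-167))*99 = ((33 - 2*4/(-14))*(-167))*99 = ((33 - 2*4*(-1)/14)*(-167))*99 = ((33 - 1*(-4/7))*(-167))*99 = ((33 + 4/7)*(-167))*99 = ((235/7)*(-167))*99 = -39245/7*99 = -3885255/7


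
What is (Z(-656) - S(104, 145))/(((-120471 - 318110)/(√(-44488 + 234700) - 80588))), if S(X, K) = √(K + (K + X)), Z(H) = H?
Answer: -2*(656 + √394)*(40294 - 11*√393)/438581 ≈ -123.51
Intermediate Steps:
S(X, K) = √(X + 2*K)
(Z(-656) - S(104, 145))/(((-120471 - 318110)/(√(-44488 + 234700) - 80588))) = (-656 - √(104 + 2*145))/(((-120471 - 318110)/(√(-44488 + 234700) - 80588))) = (-656 - √(104 + 290))/((-438581/(√190212 - 80588))) = (-656 - √394)/((-438581/(22*√393 - 80588))) = (-656 - √394)/((-438581/(-80588 + 22*√393))) = (-656 - √394)*(80588/438581 - 2*√393/39871)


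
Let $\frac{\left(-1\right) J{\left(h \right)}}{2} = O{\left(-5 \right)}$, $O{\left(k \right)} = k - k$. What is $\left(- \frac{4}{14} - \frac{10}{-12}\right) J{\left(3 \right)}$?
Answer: $0$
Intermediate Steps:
$O{\left(k \right)} = 0$
$J{\left(h \right)} = 0$ ($J{\left(h \right)} = \left(-2\right) 0 = 0$)
$\left(- \frac{4}{14} - \frac{10}{-12}\right) J{\left(3 \right)} = \left(- \frac{4}{14} - \frac{10}{-12}\right) 0 = \left(\left(-4\right) \frac{1}{14} - - \frac{5}{6}\right) 0 = \left(- \frac{2}{7} + \frac{5}{6}\right) 0 = \frac{23}{42} \cdot 0 = 0$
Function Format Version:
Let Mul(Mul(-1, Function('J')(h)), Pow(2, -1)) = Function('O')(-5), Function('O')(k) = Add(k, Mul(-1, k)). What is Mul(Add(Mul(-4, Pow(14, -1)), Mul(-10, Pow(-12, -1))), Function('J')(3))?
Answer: 0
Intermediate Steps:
Function('O')(k) = 0
Function('J')(h) = 0 (Function('J')(h) = Mul(-2, 0) = 0)
Mul(Add(Mul(-4, Pow(14, -1)), Mul(-10, Pow(-12, -1))), Function('J')(3)) = Mul(Add(Mul(-4, Pow(14, -1)), Mul(-10, Pow(-12, -1))), 0) = Mul(Add(Mul(-4, Rational(1, 14)), Mul(-10, Rational(-1, 12))), 0) = Mul(Add(Rational(-2, 7), Rational(5, 6)), 0) = Mul(Rational(23, 42), 0) = 0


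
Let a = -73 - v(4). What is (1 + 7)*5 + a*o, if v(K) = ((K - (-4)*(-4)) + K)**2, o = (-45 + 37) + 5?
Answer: 451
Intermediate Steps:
o = -3 (o = -8 + 5 = -3)
v(K) = (-16 + 2*K)**2 (v(K) = ((K - 1*16) + K)**2 = ((K - 16) + K)**2 = ((-16 + K) + K)**2 = (-16 + 2*K)**2)
a = -137 (a = -73 - 4*(-8 + 4)**2 = -73 - 4*(-4)**2 = -73 - 4*16 = -73 - 1*64 = -73 - 64 = -137)
(1 + 7)*5 + a*o = (1 + 7)*5 - 137*(-3) = 8*5 + 411 = 40 + 411 = 451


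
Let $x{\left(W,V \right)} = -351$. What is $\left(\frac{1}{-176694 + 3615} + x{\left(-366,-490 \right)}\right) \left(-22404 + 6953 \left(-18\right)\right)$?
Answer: $\frac{2988085405780}{57693} \approx 5.1793 \cdot 10^{7}$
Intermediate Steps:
$\left(\frac{1}{-176694 + 3615} + x{\left(-366,-490 \right)}\right) \left(-22404 + 6953 \left(-18\right)\right) = \left(\frac{1}{-176694 + 3615} - 351\right) \left(-22404 + 6953 \left(-18\right)\right) = \left(\frac{1}{-173079} - 351\right) \left(-22404 - 125154\right) = \left(- \frac{1}{173079} - 351\right) \left(-147558\right) = \left(- \frac{60750730}{173079}\right) \left(-147558\right) = \frac{2988085405780}{57693}$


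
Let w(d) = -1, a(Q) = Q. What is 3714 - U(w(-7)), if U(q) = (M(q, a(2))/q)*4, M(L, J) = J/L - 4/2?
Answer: 3698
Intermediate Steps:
M(L, J) = -2 + J/L (M(L, J) = J/L - 4*½ = J/L - 2 = -2 + J/L)
U(q) = 4*(-2 + 2/q)/q (U(q) = ((-2 + 2/q)/q)*4 = 4*(-2 + 2/q)/q)
3714 - U(w(-7)) = 3714 - 8*(1 - 1*(-1))/(-1)² = 3714 - 8*(1 + 1) = 3714 - 8*2 = 3714 - 1*16 = 3714 - 16 = 3698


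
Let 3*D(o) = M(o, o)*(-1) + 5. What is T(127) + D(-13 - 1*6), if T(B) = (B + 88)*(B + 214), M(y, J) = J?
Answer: 73323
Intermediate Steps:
D(o) = 5/3 - o/3 (D(o) = (o*(-1) + 5)/3 = (-o + 5)/3 = (5 - o)/3 = 5/3 - o/3)
T(B) = (88 + B)*(214 + B)
T(127) + D(-13 - 1*6) = (18832 + 127² + 302*127) + (5/3 - (-13 - 1*6)/3) = (18832 + 16129 + 38354) + (5/3 - (-13 - 6)/3) = 73315 + (5/3 - ⅓*(-19)) = 73315 + (5/3 + 19/3) = 73315 + 8 = 73323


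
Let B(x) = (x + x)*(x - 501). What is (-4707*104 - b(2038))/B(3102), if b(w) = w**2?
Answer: -68279/237303 ≈ -0.28773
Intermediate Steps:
B(x) = 2*x*(-501 + x) (B(x) = (2*x)*(-501 + x) = 2*x*(-501 + x))
(-4707*104 - b(2038))/B(3102) = (-4707*104 - 1*2038**2)/((2*3102*(-501 + 3102))) = (-489528 - 1*4153444)/((2*3102*2601)) = (-489528 - 4153444)/16136604 = -4642972*1/16136604 = -68279/237303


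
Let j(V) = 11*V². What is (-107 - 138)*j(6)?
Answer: -97020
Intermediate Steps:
(-107 - 138)*j(6) = (-107 - 138)*(11*6²) = -2695*36 = -245*396 = -97020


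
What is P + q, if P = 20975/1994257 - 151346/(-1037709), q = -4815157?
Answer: -9964766956566471244/2069458437213 ≈ -4.8152e+6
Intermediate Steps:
P = 323588766197/2069458437213 (P = 20975*(1/1994257) - 151346*(-1/1037709) = 20975/1994257 + 151346/1037709 = 323588766197/2069458437213 ≈ 0.15636)
P + q = 323588766197/2069458437213 - 4815157 = -9964766956566471244/2069458437213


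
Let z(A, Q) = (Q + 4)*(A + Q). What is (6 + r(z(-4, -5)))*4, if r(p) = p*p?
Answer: 348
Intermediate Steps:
z(A, Q) = (4 + Q)*(A + Q)
r(p) = p²
(6 + r(z(-4, -5)))*4 = (6 + ((-5)² + 4*(-4) + 4*(-5) - 4*(-5))²)*4 = (6 + (25 - 16 - 20 + 20)²)*4 = (6 + 9²)*4 = (6 + 81)*4 = 87*4 = 348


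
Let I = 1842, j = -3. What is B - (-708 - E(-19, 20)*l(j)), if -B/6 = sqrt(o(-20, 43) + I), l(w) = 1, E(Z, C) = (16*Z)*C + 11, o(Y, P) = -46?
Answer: -5361 - 12*sqrt(449) ≈ -5615.3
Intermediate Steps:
E(Z, C) = 11 + 16*C*Z (E(Z, C) = 16*C*Z + 11 = 11 + 16*C*Z)
B = -12*sqrt(449) (B = -6*sqrt(-46 + 1842) = -12*sqrt(449) ≈ -254.28)
B - (-708 - E(-19, 20)*l(j)) = -12*sqrt(449) - (-708 - (11 + 16*20*(-19))) = -12*sqrt(449) - (-708 - (11 - 6080)) = -12*sqrt(449) - (-708 - (-6069)) = -12*sqrt(449) - (-708 - 1*(-6069)) = -12*sqrt(449) - (-708 + 6069) = -12*sqrt(449) - 1*5361 = -12*sqrt(449) - 5361 = -5361 - 12*sqrt(449)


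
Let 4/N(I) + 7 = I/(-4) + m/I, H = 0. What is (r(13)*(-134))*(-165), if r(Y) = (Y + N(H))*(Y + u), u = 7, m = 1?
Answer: 5748600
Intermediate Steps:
N(I) = 4/(-7 + 1/I - I/4) (N(I) = 4/(-7 + (I/(-4) + 1/I)) = 4/(-7 + (I*(-¼) + 1/I)) = 4/(-7 + (-I/4 + 1/I)) = 4/(-7 + (1/I - I/4)) = 4/(-7 + 1/I - I/4))
r(Y) = Y*(7 + Y) (r(Y) = (Y - 16*0/(-4 + 0² + 28*0))*(Y + 7) = (Y - 16*0/(-4 + 0 + 0))*(7 + Y) = (Y - 16*0/(-4))*(7 + Y) = (Y - 16*0*(-¼))*(7 + Y) = (Y + 0)*(7 + Y) = Y*(7 + Y))
(r(13)*(-134))*(-165) = ((13*(7 + 13))*(-134))*(-165) = ((13*20)*(-134))*(-165) = (260*(-134))*(-165) = -34840*(-165) = 5748600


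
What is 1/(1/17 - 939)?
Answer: -17/15962 ≈ -0.0010650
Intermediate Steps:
1/(1/17 - 939) = 1/(-15962/17) = -17/15962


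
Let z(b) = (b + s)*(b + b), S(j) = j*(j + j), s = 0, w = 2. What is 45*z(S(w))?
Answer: 5760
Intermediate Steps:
S(j) = 2*j² (S(j) = j*(2*j) = 2*j²)
z(b) = 2*b² (z(b) = (b + 0)*(b + b) = b*(2*b) = 2*b²)
45*z(S(w)) = 45*(2*(2*2²)²) = 45*(2*(2*4)²) = 45*(2*8²) = 45*(2*64) = 45*128 = 5760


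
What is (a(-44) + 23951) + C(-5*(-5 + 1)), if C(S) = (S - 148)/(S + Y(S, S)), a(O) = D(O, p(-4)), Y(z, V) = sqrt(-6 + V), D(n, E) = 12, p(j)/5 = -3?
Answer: 4623579/193 + 64*sqrt(14)/193 ≈ 23958.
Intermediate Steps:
p(j) = -15 (p(j) = 5*(-3) = -15)
a(O) = 12
C(S) = (-148 + S)/(S + sqrt(-6 + S)) (C(S) = (S - 148)/(S + sqrt(-6 + S)) = (-148 + S)/(S + sqrt(-6 + S)))
(a(-44) + 23951) + C(-5*(-5 + 1)) = (12 + 23951) + (-148 - 5*(-5 + 1))/(-5*(-5 + 1) + sqrt(-6 - 5*(-5 + 1))) = 23963 + (-148 - 5*(-4))/(-5*(-4) + sqrt(-6 - 5*(-4))) = 23963 + (-148 + 20)/(20 + sqrt(-6 + 20)) = 23963 - 128/(20 + sqrt(14))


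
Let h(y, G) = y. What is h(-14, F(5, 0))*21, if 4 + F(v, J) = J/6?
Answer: -294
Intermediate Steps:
F(v, J) = -4 + J/6
h(-14, F(5, 0))*21 = -14*21 = -294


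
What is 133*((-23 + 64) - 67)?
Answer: -3458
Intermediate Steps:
133*((-23 + 64) - 67) = 133*(41 - 67) = 133*(-26) = -3458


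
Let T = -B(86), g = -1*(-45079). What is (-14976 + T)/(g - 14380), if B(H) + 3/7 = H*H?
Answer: -156601/214893 ≈ -0.72874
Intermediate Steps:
B(H) = -3/7 + H² (B(H) = -3/7 + H*H = -3/7 + H²)
g = 45079
T = -51769/7 (T = -(-3/7 + 86²) = -(-3/7 + 7396) = -1*51769/7 = -51769/7 ≈ -7395.6)
(-14976 + T)/(g - 14380) = (-14976 - 51769/7)/(45079 - 14380) = -156601/7/30699 = -156601/7*1/30699 = -156601/214893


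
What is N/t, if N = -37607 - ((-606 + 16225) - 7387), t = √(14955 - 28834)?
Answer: 45839*I*√13879/13879 ≈ 389.1*I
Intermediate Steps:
t = I*√13879 (t = √(-13879) = I*√13879 ≈ 117.81*I)
N = -45839 (N = -37607 - (15619 - 7387) = -37607 - 1*8232 = -37607 - 8232 = -45839)
N/t = -45839*(-I*√13879/13879) = -(-45839)*I*√13879/13879 = 45839*I*√13879/13879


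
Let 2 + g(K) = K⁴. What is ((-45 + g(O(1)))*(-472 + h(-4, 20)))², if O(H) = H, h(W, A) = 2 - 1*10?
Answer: 487526400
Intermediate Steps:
h(W, A) = -8 (h(W, A) = 2 - 10 = -8)
g(K) = -2 + K⁴
((-45 + g(O(1)))*(-472 + h(-4, 20)))² = ((-45 + (-2 + 1⁴))*(-472 - 8))² = ((-45 + (-2 + 1))*(-480))² = ((-45 - 1)*(-480))² = (-46*(-480))² = 22080² = 487526400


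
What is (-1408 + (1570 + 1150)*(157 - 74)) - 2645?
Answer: 221707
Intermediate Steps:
(-1408 + (1570 + 1150)*(157 - 74)) - 2645 = (-1408 + 2720*83) - 2645 = (-1408 + 225760) - 2645 = 224352 - 2645 = 221707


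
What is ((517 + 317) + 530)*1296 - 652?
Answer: 1767092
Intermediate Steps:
((517 + 317) + 530)*1296 - 652 = (834 + 530)*1296 - 652 = 1364*1296 - 652 = 1767744 - 652 = 1767092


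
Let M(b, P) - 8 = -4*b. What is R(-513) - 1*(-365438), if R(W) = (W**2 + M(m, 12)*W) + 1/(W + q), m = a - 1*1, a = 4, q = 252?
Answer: 164601998/261 ≈ 6.3066e+5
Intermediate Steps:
m = 3 (m = 4 - 1*1 = 4 - 1 = 3)
M(b, P) = 8 - 4*b
R(W) = W**2 + 1/(252 + W) - 4*W (R(W) = (W**2 + (8 - 4*3)*W) + 1/(W + 252) = (W**2 + (8 - 12)*W) + 1/(252 + W) = (W**2 - 4*W) + 1/(252 + W) = W**2 + 1/(252 + W) - 4*W)
R(-513) - 1*(-365438) = (1 + (-513)**3 - 1008*(-513) + 248*(-513)**2)/(252 - 513) - 1*(-365438) = (1 - 135005697 + 517104 + 248*263169)/(-261) + 365438 = -(1 - 135005697 + 517104 + 65265912)/261 + 365438 = -1/261*(-69222680) + 365438 = 69222680/261 + 365438 = 164601998/261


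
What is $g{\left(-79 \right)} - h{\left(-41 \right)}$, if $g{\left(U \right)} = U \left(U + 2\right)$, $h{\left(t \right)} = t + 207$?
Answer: $5917$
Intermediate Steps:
$h{\left(t \right)} = 207 + t$
$g{\left(U \right)} = U \left(2 + U\right)$
$g{\left(-79 \right)} - h{\left(-41 \right)} = - 79 \left(2 - 79\right) - \left(207 - 41\right) = \left(-79\right) \left(-77\right) - 166 = 6083 - 166 = 5917$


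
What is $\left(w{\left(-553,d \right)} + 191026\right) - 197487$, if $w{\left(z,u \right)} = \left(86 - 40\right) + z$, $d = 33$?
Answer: $-6968$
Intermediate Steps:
$w{\left(z,u \right)} = 46 + z$
$\left(w{\left(-553,d \right)} + 191026\right) - 197487 = \left(\left(46 - 553\right) + 191026\right) - 197487 = \left(-507 + 191026\right) - 197487 = 190519 - 197487 = -6968$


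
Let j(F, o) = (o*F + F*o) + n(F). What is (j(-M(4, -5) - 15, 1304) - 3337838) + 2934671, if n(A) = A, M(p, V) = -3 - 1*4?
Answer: -424039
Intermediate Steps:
M(p, V) = -7 (M(p, V) = -3 - 4 = -7)
j(F, o) = F + 2*F*o (j(F, o) = (o*F + F*o) + F = (F*o + F*o) + F = 2*F*o + F = F + 2*F*o)
(j(-M(4, -5) - 15, 1304) - 3337838) + 2934671 = ((-1*(-7) - 15)*(1 + 2*1304) - 3337838) + 2934671 = ((7 - 15)*(1 + 2608) - 3337838) + 2934671 = (-8*2609 - 3337838) + 2934671 = (-20872 - 3337838) + 2934671 = -3358710 + 2934671 = -424039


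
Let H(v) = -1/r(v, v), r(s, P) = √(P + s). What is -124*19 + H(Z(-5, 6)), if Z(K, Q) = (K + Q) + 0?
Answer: -2356 - √2/2 ≈ -2356.7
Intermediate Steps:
Z(K, Q) = K + Q
H(v) = -√2/(2*√v) (H(v) = -1/(√(v + v)) = -1/(√(2*v)) = -1/(√2*√v) = -√2/(2*√v))
-124*19 + H(Z(-5, 6)) = -124*19 - √2/(2*√(-5 + 6)) = -2356 - √2/(2*√1) = -2356 - ½*√2*1 = -2356 - √2/2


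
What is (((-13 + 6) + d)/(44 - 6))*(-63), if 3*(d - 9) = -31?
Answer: 525/38 ≈ 13.816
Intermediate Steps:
d = -4/3 (d = 9 + (1/3)*(-31) = 9 - 31/3 = -4/3 ≈ -1.3333)
(((-13 + 6) + d)/(44 - 6))*(-63) = (((-13 + 6) - 4/3)/(44 - 6))*(-63) = ((-7 - 4/3)/38)*(-63) = -25/3*1/38*(-63) = -25/114*(-63) = 525/38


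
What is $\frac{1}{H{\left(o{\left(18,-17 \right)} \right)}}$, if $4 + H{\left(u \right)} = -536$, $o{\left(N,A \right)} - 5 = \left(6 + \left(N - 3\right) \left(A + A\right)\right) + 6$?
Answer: $- \frac{1}{540} \approx -0.0018519$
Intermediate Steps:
$o{\left(N,A \right)} = 17 + 2 A \left(-3 + N\right)$ ($o{\left(N,A \right)} = 5 + \left(\left(6 + \left(N - 3\right) \left(A + A\right)\right) + 6\right) = 5 + \left(\left(6 + \left(-3 + N\right) 2 A\right) + 6\right) = 5 + \left(\left(6 + 2 A \left(-3 + N\right)\right) + 6\right) = 5 + \left(12 + 2 A \left(-3 + N\right)\right) = 17 + 2 A \left(-3 + N\right)$)
$H{\left(u \right)} = -540$ ($H{\left(u \right)} = -4 - 536 = -540$)
$\frac{1}{H{\left(o{\left(18,-17 \right)} \right)}} = \frac{1}{-540} = - \frac{1}{540}$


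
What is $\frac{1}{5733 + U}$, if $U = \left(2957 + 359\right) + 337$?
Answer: $\frac{1}{9386} \approx 0.00010654$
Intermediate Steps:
$U = 3653$ ($U = 3316 + 337 = 3653$)
$\frac{1}{5733 + U} = \frac{1}{5733 + 3653} = \frac{1}{9386}$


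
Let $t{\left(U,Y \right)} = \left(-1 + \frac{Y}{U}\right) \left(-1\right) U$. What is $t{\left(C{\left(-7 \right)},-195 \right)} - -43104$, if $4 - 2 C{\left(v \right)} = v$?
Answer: $\frac{86609}{2} \approx 43305.0$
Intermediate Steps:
$C{\left(v \right)} = 2 - \frac{v}{2}$
$t{\left(U,Y \right)} = U \left(1 - \frac{Y}{U}\right)$ ($t{\left(U,Y \right)} = \left(1 - \frac{Y}{U}\right) U = U \left(1 - \frac{Y}{U}\right)$)
$t{\left(C{\left(-7 \right)},-195 \right)} - -43104 = \left(\left(2 - - \frac{7}{2}\right) - -195\right) - -43104 = \left(\left(2 + \frac{7}{2}\right) + 195\right) + 43104 = \left(\frac{11}{2} + 195\right) + 43104 = \frac{401}{2} + 43104 = \frac{86609}{2}$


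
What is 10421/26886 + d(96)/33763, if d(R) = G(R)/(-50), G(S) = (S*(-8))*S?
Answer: 9787231079/22693800450 ≈ 0.43127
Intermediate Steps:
G(S) = -8*S² (G(S) = (-8*S)*S = -8*S²)
d(R) = 4*R²/25 (d(R) = -8*R²/(-50) = -8*R²*(-1/50) = 4*R²/25)
10421/26886 + d(96)/33763 = 10421/26886 + ((4/25)*96²)/33763 = 10421*(1/26886) + ((4/25)*9216)*(1/33763) = 10421/26886 + (36864/25)*(1/33763) = 10421/26886 + 36864/844075 = 9787231079/22693800450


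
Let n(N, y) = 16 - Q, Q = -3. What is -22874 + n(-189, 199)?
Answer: -22855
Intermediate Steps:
n(N, y) = 19 (n(N, y) = 16 - 1*(-3) = 16 + 3 = 19)
-22874 + n(-189, 199) = -22874 + 19 = -22855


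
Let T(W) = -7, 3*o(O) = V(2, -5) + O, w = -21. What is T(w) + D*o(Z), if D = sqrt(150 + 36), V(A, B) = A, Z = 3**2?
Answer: -7 + 11*sqrt(186)/3 ≈ 43.007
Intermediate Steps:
Z = 9
o(O) = 2/3 + O/3 (o(O) = (2 + O)/3 = 2/3 + O/3)
D = sqrt(186) ≈ 13.638
T(w) + D*o(Z) = -7 + sqrt(186)*(2/3 + (1/3)*9) = -7 + sqrt(186)*(2/3 + 3) = -7 + sqrt(186)*(11/3) = -7 + 11*sqrt(186)/3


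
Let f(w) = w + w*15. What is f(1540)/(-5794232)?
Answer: -3080/724279 ≈ -0.0042525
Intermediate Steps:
f(w) = 16*w (f(w) = w + 15*w = 16*w)
f(1540)/(-5794232) = (16*1540)/(-5794232) = 24640*(-1/5794232) = -3080/724279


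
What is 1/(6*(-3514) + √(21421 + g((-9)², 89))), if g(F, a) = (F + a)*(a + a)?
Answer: -1004/21165875 - √51681/444483375 ≈ -4.7946e-5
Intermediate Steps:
g(F, a) = 2*a*(F + a) (g(F, a) = (F + a)*(2*a) = 2*a*(F + a))
1/(6*(-3514) + √(21421 + g((-9)², 89))) = 1/(6*(-3514) + √(21421 + 2*89*((-9)² + 89))) = 1/(-21084 + √(21421 + 2*89*(81 + 89))) = 1/(-21084 + √(21421 + 2*89*170)) = 1/(-21084 + √(21421 + 30260)) = 1/(-21084 + √51681)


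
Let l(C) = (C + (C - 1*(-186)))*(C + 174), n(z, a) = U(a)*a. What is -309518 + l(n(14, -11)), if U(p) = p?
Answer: -183258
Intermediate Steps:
n(z, a) = a² (n(z, a) = a*a = a²)
l(C) = (174 + C)*(186 + 2*C) (l(C) = (C + (C + 186))*(174 + C) = (C + (186 + C))*(174 + C) = (186 + 2*C)*(174 + C) = (174 + C)*(186 + 2*C))
-309518 + l(n(14, -11)) = -309518 + (32364 + 2*((-11)²)² + 534*(-11)²) = -309518 + (32364 + 2*121² + 534*121) = -309518 + (32364 + 2*14641 + 64614) = -309518 + (32364 + 29282 + 64614) = -309518 + 126260 = -183258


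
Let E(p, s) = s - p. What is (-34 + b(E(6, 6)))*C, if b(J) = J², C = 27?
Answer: -918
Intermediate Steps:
(-34 + b(E(6, 6)))*C = (-34 + (6 - 1*6)²)*27 = (-34 + (6 - 6)²)*27 = (-34 + 0²)*27 = (-34 + 0)*27 = -34*27 = -918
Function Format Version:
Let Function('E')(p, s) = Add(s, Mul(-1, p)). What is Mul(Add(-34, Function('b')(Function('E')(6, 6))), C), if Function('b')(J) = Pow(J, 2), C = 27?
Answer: -918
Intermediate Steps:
Mul(Add(-34, Function('b')(Function('E')(6, 6))), C) = Mul(Add(-34, Pow(Add(6, Mul(-1, 6)), 2)), 27) = Mul(Add(-34, Pow(Add(6, -6), 2)), 27) = Mul(Add(-34, Pow(0, 2)), 27) = Mul(Add(-34, 0), 27) = Mul(-34, 27) = -918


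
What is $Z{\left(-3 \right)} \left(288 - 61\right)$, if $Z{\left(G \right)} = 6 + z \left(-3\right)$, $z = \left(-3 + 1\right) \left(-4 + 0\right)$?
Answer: $-4086$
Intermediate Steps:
$z = 8$ ($z = \left(-2\right) \left(-4\right) = 8$)
$Z{\left(G \right)} = -18$ ($Z{\left(G \right)} = 6 + 8 \left(-3\right) = 6 - 24 = -18$)
$Z{\left(-3 \right)} \left(288 - 61\right) = - 18 \left(288 - 61\right) = \left(-18\right) 227 = -4086$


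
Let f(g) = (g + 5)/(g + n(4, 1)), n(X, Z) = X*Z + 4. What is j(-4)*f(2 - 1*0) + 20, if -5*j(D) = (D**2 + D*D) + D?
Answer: 402/25 ≈ 16.080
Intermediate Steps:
j(D) = -2*D**2/5 - D/5 (j(D) = -((D**2 + D*D) + D)/5 = -((D**2 + D**2) + D)/5 = -(2*D**2 + D)/5 = -(D + 2*D**2)/5 = -2*D**2/5 - D/5)
n(X, Z) = 4 + X*Z
f(g) = (5 + g)/(8 + g) (f(g) = (g + 5)/(g + (4 + 4*1)) = (5 + g)/(g + (4 + 4)) = (5 + g)/(g + 8) = (5 + g)/(8 + g))
j(-4)*f(2 - 1*0) + 20 = (-1/5*(-4)*(1 + 2*(-4)))*((5 + (2 - 1*0))/(8 + (2 - 1*0))) + 20 = (-1/5*(-4)*(1 - 8))*((5 + (2 + 0))/(8 + (2 + 0))) + 20 = (-1/5*(-4)*(-7))*((5 + 2)/(8 + 2)) + 20 = -28*7/(5*10) + 20 = -14*7/25 + 20 = -28/5*7/10 + 20 = -98/25 + 20 = 402/25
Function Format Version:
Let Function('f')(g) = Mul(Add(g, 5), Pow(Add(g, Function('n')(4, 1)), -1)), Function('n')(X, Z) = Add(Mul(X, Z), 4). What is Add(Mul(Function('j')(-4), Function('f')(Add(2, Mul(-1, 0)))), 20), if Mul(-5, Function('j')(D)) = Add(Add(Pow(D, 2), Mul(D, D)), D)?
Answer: Rational(402, 25) ≈ 16.080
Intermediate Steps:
Function('j')(D) = Add(Mul(Rational(-2, 5), Pow(D, 2)), Mul(Rational(-1, 5), D)) (Function('j')(D) = Mul(Rational(-1, 5), Add(Add(Pow(D, 2), Mul(D, D)), D)) = Mul(Rational(-1, 5), Add(Add(Pow(D, 2), Pow(D, 2)), D)) = Mul(Rational(-1, 5), Add(Mul(2, Pow(D, 2)), D)) = Mul(Rational(-1, 5), Add(D, Mul(2, Pow(D, 2)))) = Add(Mul(Rational(-2, 5), Pow(D, 2)), Mul(Rational(-1, 5), D)))
Function('n')(X, Z) = Add(4, Mul(X, Z))
Function('f')(g) = Mul(Pow(Add(8, g), -1), Add(5, g)) (Function('f')(g) = Mul(Add(g, 5), Pow(Add(g, Add(4, Mul(4, 1))), -1)) = Mul(Add(5, g), Pow(Add(g, Add(4, 4)), -1)) = Mul(Add(5, g), Pow(Add(g, 8), -1)) = Mul(Add(5, g), Pow(Add(8, g), -1)) = Mul(Pow(Add(8, g), -1), Add(5, g)))
Add(Mul(Function('j')(-4), Function('f')(Add(2, Mul(-1, 0)))), 20) = Add(Mul(Mul(Rational(-1, 5), -4, Add(1, Mul(2, -4))), Mul(Pow(Add(8, Add(2, Mul(-1, 0))), -1), Add(5, Add(2, Mul(-1, 0))))), 20) = Add(Mul(Mul(Rational(-1, 5), -4, Add(1, -8)), Mul(Pow(Add(8, Add(2, 0)), -1), Add(5, Add(2, 0)))), 20) = Add(Mul(Mul(Rational(-1, 5), -4, -7), Mul(Pow(Add(8, 2), -1), Add(5, 2))), 20) = Add(Mul(Rational(-28, 5), Mul(Pow(10, -1), 7)), 20) = Add(Mul(Rational(-28, 5), Mul(Rational(1, 10), 7)), 20) = Add(Mul(Rational(-28, 5), Rational(7, 10)), 20) = Add(Rational(-98, 25), 20) = Rational(402, 25)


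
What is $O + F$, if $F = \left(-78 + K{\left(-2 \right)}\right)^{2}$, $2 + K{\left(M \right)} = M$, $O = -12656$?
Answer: $-5932$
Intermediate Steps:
$K{\left(M \right)} = -2 + M$
$F = 6724$ ($F = \left(-78 - 4\right)^{2} = \left(-82\right)^{2} = 6724$)
$O + F = -12656 + 6724 = -5932$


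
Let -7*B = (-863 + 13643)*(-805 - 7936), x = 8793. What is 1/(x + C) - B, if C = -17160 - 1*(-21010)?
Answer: -1412349277133/88501 ≈ -1.5959e+7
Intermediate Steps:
C = 3850 (C = -17160 + 21010 = 3850)
B = 111709980/7 (B = -(-863 + 13643)*(-805 - 7936)/7 = -12780*(-8741)/7 = -1/7*(-111709980) = 111709980/7 ≈ 1.5959e+7)
1/(x + C) - B = 1/(8793 + 3850) - 1*111709980/7 = 1/12643 - 111709980/7 = -1412349277133/88501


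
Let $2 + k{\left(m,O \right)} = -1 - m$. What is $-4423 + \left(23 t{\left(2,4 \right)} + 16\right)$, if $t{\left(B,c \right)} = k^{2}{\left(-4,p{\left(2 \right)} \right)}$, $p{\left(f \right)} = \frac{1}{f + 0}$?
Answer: $-4384$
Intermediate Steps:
$p{\left(f \right)} = \frac{1}{f}$
$k{\left(m,O \right)} = -3 - m$ ($k{\left(m,O \right)} = -2 - \left(1 + m\right) = -3 - m$)
$t{\left(B,c \right)} = 1$ ($t{\left(B,c \right)} = \left(-3 - -4\right)^{2} = \left(-3 + 4\right)^{2} = 1^{2} = 1$)
$-4423 + \left(23 t{\left(2,4 \right)} + 16\right) = -4423 + \left(23 \cdot 1 + 16\right) = -4423 + \left(23 + 16\right) = -4423 + 39 = -4384$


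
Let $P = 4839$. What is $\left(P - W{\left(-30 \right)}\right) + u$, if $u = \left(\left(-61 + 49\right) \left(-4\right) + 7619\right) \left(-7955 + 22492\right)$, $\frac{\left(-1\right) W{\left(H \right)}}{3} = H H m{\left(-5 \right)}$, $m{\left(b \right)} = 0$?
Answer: $111460018$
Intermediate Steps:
$W{\left(H \right)} = 0$ ($W{\left(H \right)} = - 3 H H 0 = - 3 H^{2} \cdot 0 = \left(-3\right) 0 = 0$)
$u = 111455179$ ($u = \left(\left(-12\right) \left(-4\right) + 7619\right) 14537 = \left(48 + 7619\right) 14537 = 7667 \cdot 14537 = 111455179$)
$\left(P - W{\left(-30 \right)}\right) + u = \left(4839 - 0\right) + 111455179 = \left(4839 + 0\right) + 111455179 = 4839 + 111455179 = 111460018$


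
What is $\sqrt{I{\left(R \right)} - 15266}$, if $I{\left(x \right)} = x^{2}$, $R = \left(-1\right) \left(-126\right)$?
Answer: $\sqrt{610} \approx 24.698$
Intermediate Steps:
$R = 126$
$\sqrt{I{\left(R \right)} - 15266} = \sqrt{126^{2} - 15266} = \sqrt{15876 - 15266} = \sqrt{610}$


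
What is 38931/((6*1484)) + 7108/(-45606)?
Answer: 285366259/67679304 ≈ 4.2164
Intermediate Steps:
38931/((6*1484)) + 7108/(-45606) = 38931/8904 + 7108*(-1/45606) = 38931*(1/8904) - 3554/22803 = 12977/2968 - 3554/22803 = 285366259/67679304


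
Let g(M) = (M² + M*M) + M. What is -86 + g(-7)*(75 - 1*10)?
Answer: 5829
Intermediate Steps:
g(M) = M + 2*M² (g(M) = (M² + M²) + M = 2*M² + M = M + 2*M²)
-86 + g(-7)*(75 - 1*10) = -86 + (-7*(1 + 2*(-7)))*(75 - 1*10) = -86 + (-7*(1 - 14))*(75 - 10) = -86 - 7*(-13)*65 = -86 + 91*65 = -86 + 5915 = 5829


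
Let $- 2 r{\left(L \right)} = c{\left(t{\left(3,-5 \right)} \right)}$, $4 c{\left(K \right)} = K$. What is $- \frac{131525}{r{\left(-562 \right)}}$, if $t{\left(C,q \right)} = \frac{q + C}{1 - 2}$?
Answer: $526100$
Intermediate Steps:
$t{\left(C,q \right)} = - C - q$ ($t{\left(C,q \right)} = \frac{C + q}{-1} = \left(C + q\right) \left(-1\right) = - C - q$)
$c{\left(K \right)} = \frac{K}{4}$
$r{\left(L \right)} = - \frac{1}{4}$ ($r{\left(L \right)} = - \frac{\frac{1}{4} \left(\left(-1\right) 3 - -5\right)}{2} = - \frac{\frac{1}{4} \left(-3 + 5\right)}{2} = - \frac{\frac{1}{4} \cdot 2}{2} = \left(- \frac{1}{2}\right) \frac{1}{2} = - \frac{1}{4}$)
$- \frac{131525}{r{\left(-562 \right)}} = - \frac{131525}{- \frac{1}{4}} = \left(-131525\right) \left(-4\right) = 526100$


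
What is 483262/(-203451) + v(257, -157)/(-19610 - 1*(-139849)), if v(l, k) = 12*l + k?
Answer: -57511438541/24462744789 ≈ -2.3510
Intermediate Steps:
v(l, k) = k + 12*l
483262/(-203451) + v(257, -157)/(-19610 - 1*(-139849)) = 483262/(-203451) + (-157 + 12*257)/(-19610 - 1*(-139849)) = 483262*(-1/203451) + (-157 + 3084)/(-19610 + 139849) = -483262/203451 + 2927/120239 = -57511438541/24462744789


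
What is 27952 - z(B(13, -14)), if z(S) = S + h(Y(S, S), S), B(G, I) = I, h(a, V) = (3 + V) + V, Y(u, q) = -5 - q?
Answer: 27991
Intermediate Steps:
h(a, V) = 3 + 2*V
z(S) = 3 + 3*S (z(S) = S + (3 + 2*S) = 3 + 3*S)
27952 - z(B(13, -14)) = 27952 - (3 + 3*(-14)) = 27952 - (3 - 42) = 27952 - 1*(-39) = 27952 + 39 = 27991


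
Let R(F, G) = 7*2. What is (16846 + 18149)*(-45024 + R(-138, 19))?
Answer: -1575124950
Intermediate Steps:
R(F, G) = 14
(16846 + 18149)*(-45024 + R(-138, 19)) = (16846 + 18149)*(-45024 + 14) = 34995*(-45010) = -1575124950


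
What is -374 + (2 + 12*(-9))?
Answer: -480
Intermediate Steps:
-374 + (2 + 12*(-9)) = -374 + (2 - 108) = -374 - 106 = -480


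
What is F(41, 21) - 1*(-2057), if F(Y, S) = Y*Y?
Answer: 3738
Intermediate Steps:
F(Y, S) = Y²
F(41, 21) - 1*(-2057) = 41² - 1*(-2057) = 1681 + 2057 = 3738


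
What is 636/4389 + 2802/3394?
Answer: 2409427/2482711 ≈ 0.97048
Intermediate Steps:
636/4389 + 2802/3394 = 636*(1/4389) + 2802*(1/3394) = 212/1463 + 1401/1697 = 2409427/2482711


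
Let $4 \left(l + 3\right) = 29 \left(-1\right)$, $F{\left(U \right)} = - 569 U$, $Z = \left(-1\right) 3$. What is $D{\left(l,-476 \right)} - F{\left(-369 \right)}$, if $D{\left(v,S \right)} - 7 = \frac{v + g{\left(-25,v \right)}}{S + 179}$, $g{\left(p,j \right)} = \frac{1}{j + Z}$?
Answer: $- \frac{1201776497}{5724} \approx -2.0995 \cdot 10^{5}$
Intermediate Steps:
$Z = -3$
$g{\left(p,j \right)} = \frac{1}{-3 + j}$ ($g{\left(p,j \right)} = \frac{1}{j - 3} = \frac{1}{-3 + j}$)
$l = - \frac{41}{4}$ ($l = -3 + \frac{29 \left(-1\right)}{4} = -3 + \frac{1}{4} \left(-29\right) = -3 - \frac{29}{4} = - \frac{41}{4} \approx -10.25$)
$D{\left(v,S \right)} = 7 + \frac{v + \frac{1}{-3 + v}}{179 + S}$ ($D{\left(v,S \right)} = 7 + \frac{v + \frac{1}{-3 + v}}{S + 179} = 7 + \frac{v + \frac{1}{-3 + v}}{179 + S}$)
$D{\left(l,-476 \right)} - F{\left(-369 \right)} = \frac{1 + \left(-3 - \frac{41}{4}\right) \left(1253 - \frac{41}{4} + 7 \left(-476\right)\right)}{\left(-3 - \frac{41}{4}\right) \left(179 - 476\right)} - \left(-569\right) \left(-369\right) = \frac{1 - \frac{53 \left(1253 - \frac{41}{4} - 3332\right)}{4}}{\left(- \frac{53}{4}\right) \left(-297\right)} - 209961 = \left(- \frac{4}{53}\right) \left(- \frac{1}{297}\right) \left(1 - - \frac{442921}{16}\right) - 209961 = \left(- \frac{4}{53}\right) \left(- \frac{1}{297}\right) \left(1 + \frac{442921}{16}\right) - 209961 = \left(- \frac{4}{53}\right) \left(- \frac{1}{297}\right) \frac{442937}{16} - 209961 = \frac{40267}{5724} - 209961 = - \frac{1201776497}{5724}$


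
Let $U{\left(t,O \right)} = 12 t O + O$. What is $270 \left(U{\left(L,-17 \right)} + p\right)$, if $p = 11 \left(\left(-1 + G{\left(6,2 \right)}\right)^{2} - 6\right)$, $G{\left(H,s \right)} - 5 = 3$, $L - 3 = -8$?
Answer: $398520$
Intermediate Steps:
$L = -5$ ($L = 3 - 8 = -5$)
$G{\left(H,s \right)} = 8$ ($G{\left(H,s \right)} = 5 + 3 = 8$)
$U{\left(t,O \right)} = O + 12 O t$ ($U{\left(t,O \right)} = 12 O t + O = O + 12 O t$)
$p = 473$ ($p = 11 \left(\left(-1 + 8\right)^{2} - 6\right) = 11 \left(7^{2} - 6\right) = 11 \left(49 - 6\right) = 11 \cdot 43 = 473$)
$270 \left(U{\left(L,-17 \right)} + p\right) = 270 \left(- 17 \left(1 + 12 \left(-5\right)\right) + 473\right) = 270 \left(- 17 \left(1 - 60\right) + 473\right) = 270 \left(\left(-17\right) \left(-59\right) + 473\right) = 270 \left(1003 + 473\right) = 270 \cdot 1476 = 398520$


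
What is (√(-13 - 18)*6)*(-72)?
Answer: -432*I*√31 ≈ -2405.3*I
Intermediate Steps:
(√(-13 - 18)*6)*(-72) = (√(-31)*6)*(-72) = ((I*√31)*6)*(-72) = (6*I*√31)*(-72) = -432*I*√31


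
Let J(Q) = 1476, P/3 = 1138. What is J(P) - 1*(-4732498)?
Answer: 4733974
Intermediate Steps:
P = 3414 (P = 3*1138 = 3414)
J(P) - 1*(-4732498) = 1476 - 1*(-4732498) = 1476 + 4732498 = 4733974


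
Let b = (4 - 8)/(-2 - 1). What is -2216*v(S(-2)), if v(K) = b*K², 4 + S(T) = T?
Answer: -106368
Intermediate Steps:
S(T) = -4 + T
b = 4/3 (b = -4/(-3) = -4*(-⅓) = 4/3 ≈ 1.3333)
v(K) = 4*K²/3
-2216*v(S(-2)) = -8864*(-4 - 2)²/3 = -8864*(-6)²/3 = -8864*36/3 = -2216*48 = -106368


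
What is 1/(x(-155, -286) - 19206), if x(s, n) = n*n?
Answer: 1/62590 ≈ 1.5977e-5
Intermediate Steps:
x(s, n) = n²
1/(x(-155, -286) - 19206) = 1/((-286)² - 19206) = 1/(81796 - 19206) = 1/62590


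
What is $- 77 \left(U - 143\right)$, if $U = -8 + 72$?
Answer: $6083$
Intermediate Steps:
$U = 64$
$- 77 \left(U - 143\right) = - 77 \left(64 - 143\right) = \left(-77\right) \left(-79\right) = 6083$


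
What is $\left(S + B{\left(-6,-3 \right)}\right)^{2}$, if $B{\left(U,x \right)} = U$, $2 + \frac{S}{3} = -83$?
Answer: $68121$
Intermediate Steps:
$S = -255$ ($S = -6 + 3 \left(-83\right) = -6 - 249 = -255$)
$\left(S + B{\left(-6,-3 \right)}\right)^{2} = \left(-255 - 6\right)^{2} = \left(-261\right)^{2} = 68121$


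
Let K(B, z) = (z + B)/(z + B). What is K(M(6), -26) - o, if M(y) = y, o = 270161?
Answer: -270160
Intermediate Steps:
K(B, z) = 1 (K(B, z) = (B + z)/(B + z) = 1)
K(M(6), -26) - o = 1 - 1*270161 = 1 - 270161 = -270160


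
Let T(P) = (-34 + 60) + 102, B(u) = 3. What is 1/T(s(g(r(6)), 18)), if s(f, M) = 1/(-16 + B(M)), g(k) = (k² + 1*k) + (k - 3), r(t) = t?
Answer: 1/128 ≈ 0.0078125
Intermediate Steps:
g(k) = -3 + k² + 2*k (g(k) = (k² + k) + (-3 + k) = (k + k²) + (-3 + k) = -3 + k² + 2*k)
s(f, M) = -1/13 (s(f, M) = 1/(-16 + 3) = 1/(-13) = -1/13)
T(P) = 128 (T(P) = 26 + 102 = 128)
1/T(s(g(r(6)), 18)) = 1/128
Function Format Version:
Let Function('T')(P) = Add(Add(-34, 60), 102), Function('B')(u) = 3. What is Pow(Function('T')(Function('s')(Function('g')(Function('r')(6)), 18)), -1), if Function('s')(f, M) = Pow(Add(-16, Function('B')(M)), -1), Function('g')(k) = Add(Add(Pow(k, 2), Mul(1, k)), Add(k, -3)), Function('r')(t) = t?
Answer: Rational(1, 128) ≈ 0.0078125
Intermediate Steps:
Function('g')(k) = Add(-3, Pow(k, 2), Mul(2, k)) (Function('g')(k) = Add(Add(Pow(k, 2), k), Add(-3, k)) = Add(Add(k, Pow(k, 2)), Add(-3, k)) = Add(-3, Pow(k, 2), Mul(2, k)))
Function('s')(f, M) = Rational(-1, 13) (Function('s')(f, M) = Pow(Add(-16, 3), -1) = Pow(-13, -1) = Rational(-1, 13))
Function('T')(P) = 128 (Function('T')(P) = Add(26, 102) = 128)
Pow(Function('T')(Function('s')(Function('g')(Function('r')(6)), 18)), -1) = Pow(128, -1) = Rational(1, 128)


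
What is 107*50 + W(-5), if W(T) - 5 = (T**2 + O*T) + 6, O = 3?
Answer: 5371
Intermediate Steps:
W(T) = 11 + T**2 + 3*T (W(T) = 5 + ((T**2 + 3*T) + 6) = 5 + (6 + T**2 + 3*T) = 11 + T**2 + 3*T)
107*50 + W(-5) = 107*50 + (11 + (-5)**2 + 3*(-5)) = 5350 + (11 + 25 - 15) = 5350 + 21 = 5371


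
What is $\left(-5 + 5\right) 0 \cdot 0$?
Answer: $0$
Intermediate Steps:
$\left(-5 + 5\right) 0 \cdot 0 = 0 \cdot 0 \cdot 0 = 0 \cdot 0 = 0$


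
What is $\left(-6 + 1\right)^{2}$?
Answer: $25$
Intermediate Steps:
$\left(-6 + 1\right)^{2} = \left(-5\right)^{2} = 25$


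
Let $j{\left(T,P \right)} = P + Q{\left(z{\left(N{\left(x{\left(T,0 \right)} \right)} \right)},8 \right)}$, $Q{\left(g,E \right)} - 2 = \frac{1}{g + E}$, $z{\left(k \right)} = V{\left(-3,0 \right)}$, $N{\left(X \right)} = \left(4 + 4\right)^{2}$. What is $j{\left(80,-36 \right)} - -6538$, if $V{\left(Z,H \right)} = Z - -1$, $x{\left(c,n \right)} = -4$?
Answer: $\frac{39025}{6} \approx 6504.2$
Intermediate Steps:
$N{\left(X \right)} = 64$ ($N{\left(X \right)} = 8^{2} = 64$)
$V{\left(Z,H \right)} = 1 + Z$ ($V{\left(Z,H \right)} = Z + 1 = 1 + Z$)
$z{\left(k \right)} = -2$ ($z{\left(k \right)} = 1 - 3 = -2$)
$Q{\left(g,E \right)} = 2 + \frac{1}{E + g}$ ($Q{\left(g,E \right)} = 2 + \frac{1}{g + E} = 2 + \frac{1}{E + g}$)
$j{\left(T,P \right)} = \frac{13}{6} + P$ ($j{\left(T,P \right)} = P + \frac{1 + 2 \cdot 8 + 2 \left(-2\right)}{8 - 2} = P + \frac{1 + 16 - 4}{6} = P + \frac{1}{6} \cdot 13 = P + \frac{13}{6} = \frac{13}{6} + P$)
$j{\left(80,-36 \right)} - -6538 = \left(\frac{13}{6} - 36\right) - -6538 = - \frac{203}{6} + 6538 = \frac{39025}{6}$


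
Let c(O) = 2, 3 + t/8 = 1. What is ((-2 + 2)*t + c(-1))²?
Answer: 4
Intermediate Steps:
t = -16 (t = -24 + 8*1 = -24 + 8 = -16)
((-2 + 2)*t + c(-1))² = ((-2 + 2)*(-16) + 2)² = (0*(-16) + 2)² = (0 + 2)² = 2² = 4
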